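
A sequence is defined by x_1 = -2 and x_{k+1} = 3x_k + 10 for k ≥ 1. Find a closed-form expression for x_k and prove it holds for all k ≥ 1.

Claim: x_k = 3^k − 5.

Base case: x_1 = -2, and 3^1 − 5 = 3 − 5 = -2.
Assume x_r = 3^r − 5 for some r ≥ 1.
Then x_{r+1} = 3x_r + 10 = 3·(3^r − 5) + 10 = 3^{r+1} − 15 + 10 = 3^{r+1} − 5.
Hence x_k = 3^k − 5 for every k ≥ 1, by induction.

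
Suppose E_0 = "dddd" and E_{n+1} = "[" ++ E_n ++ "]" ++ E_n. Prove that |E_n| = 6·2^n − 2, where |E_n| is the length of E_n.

Base case: |E_0| = 4, and 6·2^0 − 2 = 4.
Assume |E_m| = 6·2^m − 2.
Then |E_{m+1}| = 1 + |E_m| + 1 + |E_m| = 2|E_m| + 2 = 2(6·2^m − 2) + 2 = 6·2^{m+1} − 4 + 2 = 6·2^{m+1} − 2.
By induction, |E_n| = 6·2^n − 2 for all n ≥ 0.

|E_n| = 6·2^n − 2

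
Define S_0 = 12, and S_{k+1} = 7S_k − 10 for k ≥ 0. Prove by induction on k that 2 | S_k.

Base case: S_0 = 12 = 2·6, so 2 | S_0.
Assume 2 | S_j, so S_j = 2t for some integer t.
Then S_{j+1} = 7S_j − 10 = 7·(2t) − 10 = 2(7t − 5), so 2 | S_{j+1}.
Hence 2 | S_k for every k ≥ 0, by induction.

2 | S_k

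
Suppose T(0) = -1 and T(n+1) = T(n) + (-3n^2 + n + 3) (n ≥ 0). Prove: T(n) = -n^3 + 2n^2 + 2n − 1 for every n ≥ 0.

Base case: T(0) = -1, and -0^3 + 2·0^2 + 2·0 − 1 = -1.
Assume T(k) = -k^3 + 2k^2 + 2k − 1.
Then T(k+1) = T(k) + (-3k^2 + k + 3) = (-k^3 + 2k^2 + 2k − 1) + (-3k^2 + k + 3) = -k^3 − k^2 + 3k + 2,
and -(k+1)^3 + 2·(k+1)^2 + 2·(k+1) − 1 = -k^3 − k^2 + 3k + 2.
By induction, T(n) = -n^3 + 2n^2 + 2n − 1 for all n ≥ 0.

T(n) = -n^3 + 2n^2 + 2n − 1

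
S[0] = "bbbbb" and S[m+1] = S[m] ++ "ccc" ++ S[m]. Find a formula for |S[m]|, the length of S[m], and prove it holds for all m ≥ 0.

Claim: |S[m]| = 2^{m+3} − 3.

Base case: |S[0]| = 5, and 2^{0+3} − 3 = 5.
Assume |S[r]| = 2^{r+3} − 3.
Then |S[r+1]| = |S[r]| + 3 + |S[r]| = 2|S[r]| + 3 = 2(2^{r+3} − 3) + 3 = 2^{r+1+3} − 6 + 3 = 2^{r+1+3} − 3.
So the formula holds for r+1, and by induction |S[m]| = 2^{m+3} − 3 for all m ≥ 0.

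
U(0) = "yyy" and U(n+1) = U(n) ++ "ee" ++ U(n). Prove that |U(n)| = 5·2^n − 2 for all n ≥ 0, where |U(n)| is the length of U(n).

Base case: |U(0)| = 3, and 5·2^0 − 2 = 3.
Assume |U(k)| = 5·2^k − 2.
Then |U(k+1)| = |U(k)| + 2 + |U(k)| = 2|U(k)| + 2 = 2(5·2^k − 2) + 2 = 5·2^{k+1} − 4 + 2 = 5·2^{k+1} − 2.
This completes the inductive step, so |U(n)| = 5·2^n − 2 for all n ≥ 0.

|U(n)| = 5·2^n − 2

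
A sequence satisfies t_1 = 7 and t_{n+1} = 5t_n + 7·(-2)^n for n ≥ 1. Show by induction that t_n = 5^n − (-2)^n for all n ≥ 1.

Base case: t_1 = 7, and 5^1 − (-2)^1 = 5 + 2 = 7.
Assume t_m = 5^m − (-2)^m for some m ≥ 1.
Then t_{m+1} = 5t_m + 7·(-2)^m = 5·(5^m − (-2)^m) + 7·(-2)^m = 5^{m+1} − 5·(-2)^m + 7·(-2)^m = 5^{m+1} + 2·(-2)^m = 5^{m+1} − (-2)^{m+1}.
This completes the inductive step, so t_n = 5^n − (-2)^n for all n ≥ 1.

t_n = 5^n − (-2)^n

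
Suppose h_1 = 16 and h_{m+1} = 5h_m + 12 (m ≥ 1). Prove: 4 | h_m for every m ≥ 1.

Base case: h_1 = 16 = 4·4, so 4 | h_1.
Assume 4 | h_r, so h_r = 4t for some integer t.
Then h_{r+1} = 5h_r + 12 = 5·(4t) + 12 = 4(5t + 3), so 4 | h_{r+1}.
By induction, 4 | h_m for all m ≥ 1.

4 | h_m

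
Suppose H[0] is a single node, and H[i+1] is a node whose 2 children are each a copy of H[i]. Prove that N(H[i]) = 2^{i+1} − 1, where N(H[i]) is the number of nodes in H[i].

Base case: N(H[0]) = 1, and 2^{0+1} − 1 = 1.
Assume N(H[k]) = 2^{k+1} − 1.
Then N(H[k+1]) = 1 + 2N(H[k]) = 1 + 2(2^{k+1} − 1) = 2^{k+2} − 2 + 1 = 2^{k+2} − 1.
So the formula holds for k+1, and by induction N(H[i]) = 2^{i+1} − 1 for all i ≥ 0.

N(H[i]) = 2^{i+1} − 1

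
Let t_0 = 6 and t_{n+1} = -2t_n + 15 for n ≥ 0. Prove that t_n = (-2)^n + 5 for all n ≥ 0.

Base case: t_0 = 6, and (-2)^0 + 5 = 1 + 5 = 6.
Assume t_r = (-2)^r + 5 for some r ≥ 0.
Then t_{r+1} = -2t_r + 15 = -2·((-2)^r + 5) + 15 = -2·(-2)^r − 10 + 15 = (-2)^{r+1} + 5.
By induction, t_n = (-2)^n + 5 for all n ≥ 0.

t_n = (-2)^n + 5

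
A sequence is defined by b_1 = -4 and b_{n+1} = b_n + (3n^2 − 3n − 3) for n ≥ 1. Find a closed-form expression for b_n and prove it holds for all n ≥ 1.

Claim: b_n = n^3 − 3n^2 − n − 1.

Base case: b_1 = -4, and 1^3 − 3·1^2 − 1 − 1 = -4.
Assume b_m = m^3 − 3m^2 − m − 1.
Then b_{m+1} = b_m + (3m^2 − 3m − 3) = (m^3 − 3m^2 − m − 1) + (3m^2 − 3m − 3) = m^3 − 4m − 4,
and (m+1)^3 − 3·(m+1)^2 − (m+1) − 1 = m^3 − 4m − 4.
By induction, b_n = n^3 − 3n^2 − n − 1 for all n ≥ 1.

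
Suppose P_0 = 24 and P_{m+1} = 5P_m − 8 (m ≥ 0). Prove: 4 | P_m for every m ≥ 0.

Base case: P_0 = 24 = 4·6, so 4 | P_0.
Assume 4 | P_j, so P_j = 4t for some integer t.
Then P_{j+1} = 5P_j − 8 = 5·(4t) − 8 = 4(5t − 2), so 4 | P_{j+1}.
Hence 4 | P_m for every m ≥ 0, by induction.

4 | P_m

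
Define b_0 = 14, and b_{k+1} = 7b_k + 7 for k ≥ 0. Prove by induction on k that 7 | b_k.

Base case: b_0 = 14 = 7·2, so 7 | b_0.
Assume 7 | b_m, so b_m = 7t for some integer t.
Then b_{m+1} = 7b_m + 7 = 7·(7t) + 7 = 7(7t + 1), so 7 | b_{m+1}.
So the property holds for m+1, and by induction 7 | b_k for all k ≥ 0.

7 | b_k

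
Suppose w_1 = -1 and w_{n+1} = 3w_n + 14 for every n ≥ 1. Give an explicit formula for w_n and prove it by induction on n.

Claim: w_n = 2·3^n − 7.

Base case: w_1 = -1, and 2·3^1 − 7 = 6 − 7 = -1.
Assume w_k = 2·3^k − 7 for some k ≥ 1.
Then w_{k+1} = 3w_k + 14 = 3·(2·3^k − 7) + 14 = 6·3^k − 21 + 14 = 2·3^{k+1} − 7.
This completes the inductive step, so w_n = 2·3^n − 7 for all n ≥ 1.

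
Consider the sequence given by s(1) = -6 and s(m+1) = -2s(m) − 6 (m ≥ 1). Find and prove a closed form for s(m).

Claim: s(m) = 2·(-2)^m − 2.

Base case: s(1) = -6, and 2·(-2)^1 − 2 = -4 − 2 = -6.
Assume s(r) = 2·(-2)^r − 2 for some r ≥ 1.
Then s(r+1) = -2s(r) − 6 = -2·(2·(-2)^r − 2) − 6 = -4·(-2)^r + 4 − 6 = 2·(-2)^{r+1} − 2.
Hence s(m) = 2·(-2)^m − 2 for every m ≥ 1, by induction.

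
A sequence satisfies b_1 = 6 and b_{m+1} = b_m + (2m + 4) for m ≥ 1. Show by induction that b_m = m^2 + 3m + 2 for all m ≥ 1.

Base case: b_1 = 6, and 1^2 + 3·1 + 2 = 6.
Assume b_r = r^2 + 3r + 2.
Then b_{r+1} = b_r + (2r + 4) = (r^2 + 3r + 2) + (2r + 4) = r^2 + 5r + 6,
and (r+1)^2 + 3·(r+1) + 2 = r^2 + 5r + 6.
By induction, b_m = m^2 + 3m + 2 for all m ≥ 1.

b_m = m^2 + 3m + 2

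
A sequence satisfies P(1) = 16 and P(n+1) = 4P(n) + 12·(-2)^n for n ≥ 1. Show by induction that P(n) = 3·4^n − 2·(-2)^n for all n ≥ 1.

Base case: P(1) = 16, and 3·4^1 − 2·(-2)^1 = 12 + 4 = 16.
Assume P(m) = 3·4^m − 2·(-2)^m for some m ≥ 1.
Then P(m+1) = 4P(m) + 12·(-2)^m = 4·(3·4^m − 2·(-2)^m) + 12·(-2)^m = 3·4^{m+1} − 8·(-2)^m + 12·(-2)^m = 3·4^{m+1} + 4·(-2)^m = 3·4^{m+1} − 2·(-2)^{m+1}.
So the formula holds for m+1, and by induction P(n) = 3·4^n − 2·(-2)^n for all n ≥ 1.

P(n) = 3·4^n − 2·(-2)^n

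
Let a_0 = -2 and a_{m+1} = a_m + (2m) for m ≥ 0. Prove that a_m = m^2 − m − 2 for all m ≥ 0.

Base case: a_0 = -2, and 0^2 − 0 − 2 = -2.
Assume a_j = j^2 − j − 2.
Then a_{j+1} = a_j + (2j) = (j^2 − j − 2) + (2j) = j^2 + j − 2,
and (j+1)^2 − (j+1) − 2 = j^2 + j − 2.
By induction, a_m = m^2 − m − 2 for all m ≥ 0.

a_m = m^2 − m − 2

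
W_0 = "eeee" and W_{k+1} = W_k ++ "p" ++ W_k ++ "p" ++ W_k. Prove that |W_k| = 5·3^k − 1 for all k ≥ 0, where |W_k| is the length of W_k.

Base case: |W_0| = 4, and 5·3^0 − 1 = 4.
Assume |W_j| = 5·3^j − 1.
Then |W_{j+1}| = 3|W_j| + 2 = 3(5·3^j − 1) + 2 = 5·3^{j+1} − 3 + 2 = 5·3^{j+1} − 1.
Hence |W_k| = 5·3^k − 1 for every k ≥ 0, by induction.

|W_k| = 5·3^k − 1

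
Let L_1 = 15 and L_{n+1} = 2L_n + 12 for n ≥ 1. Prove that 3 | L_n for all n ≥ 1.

Base case: L_1 = 15 = 3·5, so 3 | L_1.
Assume 3 | L_k, so L_k = 3t for some integer t.
Then L_{k+1} = 2L_k + 12 = 2·(3t) + 12 = 3(2t + 4), so 3 | L_{k+1}.
This completes the inductive step, so 3 | L_n for all n ≥ 1.

3 | L_n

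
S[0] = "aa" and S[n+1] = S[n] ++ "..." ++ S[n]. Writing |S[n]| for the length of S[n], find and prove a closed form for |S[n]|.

Claim: |S[n]| = 5·2^n − 3.

Base case: |S[0]| = 2, and 5·2^0 − 3 = 2.
Assume |S[k]| = 5·2^k − 3.
Then |S[k+1]| = |S[k]| + 3 + |S[k]| = 2|S[k]| + 3 = 2(5·2^k − 3) + 3 = 5·2^{k+1} − 6 + 3 = 5·2^{k+1} − 3.
By induction, |S[n]| = 5·2^n − 3 for all n ≥ 0.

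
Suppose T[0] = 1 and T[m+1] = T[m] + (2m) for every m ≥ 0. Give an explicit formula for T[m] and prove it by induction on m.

Claim: T[m] = m^2 − m + 1.

Base case: T[0] = 1, and 0^2 − 0 + 1 = 1.
Assume T[j] = j^2 − j + 1.
Then T[j+1] = T[j] + (2j) = (j^2 − j + 1) + (2j) = j^2 + j + 1,
and (j+1)^2 − (j+1) + 1 = j^2 + j + 1.
By induction, T[m] = m^2 − m + 1 for all m ≥ 0.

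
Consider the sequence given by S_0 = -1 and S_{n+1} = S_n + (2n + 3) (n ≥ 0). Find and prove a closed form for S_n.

Claim: S_n = n^2 + 2n − 1.

Base case: S_0 = -1, and 0^2 + 2·0 − 1 = -1.
Assume S_k = k^2 + 2k − 1.
Then S_{k+1} = S_k + (2k + 3) = (k^2 + 2k − 1) + (2k + 3) = k^2 + 4k + 2,
and (k+1)^2 + 2·(k+1) − 1 = k^2 + 4k + 2.
Hence S_n = n^2 + 2n − 1 for every n ≥ 0, by induction.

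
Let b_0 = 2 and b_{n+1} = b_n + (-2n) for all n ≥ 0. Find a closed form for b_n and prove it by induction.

Claim: b_n = -n^2 + n + 2.

Base case: b_0 = 2, and -0^2 + 0 + 2 = 2.
Assume b_k = -k^2 + k + 2.
Then b_{k+1} = b_k + (-2k) = (-k^2 + k + 2) + (-2k) = -k^2 − k + 2,
and -(k+1)^2 + (k+1) + 2 = -k^2 − k + 2.
By induction, b_n = -n^2 + n + 2 for all n ≥ 0.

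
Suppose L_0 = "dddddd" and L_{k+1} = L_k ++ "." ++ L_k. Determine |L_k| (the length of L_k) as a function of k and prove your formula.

Claim: |L_k| = 7·2^k − 1.

Base case: |L_0| = 6, and 7·2^0 − 1 = 6.
Assume |L_j| = 7·2^j − 1.
Then |L_{j+1}| = |L_j| + 1 + |L_j| = 2|L_j| + 1 = 2(7·2^j − 1) + 1 = 7·2^{j+1} − 2 + 1 = 7·2^{j+1} − 1.
By induction, |L_k| = 7·2^k − 1 for all k ≥ 0.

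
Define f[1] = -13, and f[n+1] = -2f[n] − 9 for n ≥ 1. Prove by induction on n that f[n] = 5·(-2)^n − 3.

Base case: f[1] = -13, and 5·(-2)^1 − 3 = -10 − 3 = -13.
Assume f[j] = 5·(-2)^j − 3 for some j ≥ 1.
Then f[j+1] = -2f[j] − 9 = -2·(5·(-2)^j − 3) − 9 = -10·(-2)^j + 6 − 9 = 5·(-2)^{j+1} − 3.
Hence f[n] = 5·(-2)^n − 3 for every n ≥ 1, by induction.

f[n] = 5·(-2)^n − 3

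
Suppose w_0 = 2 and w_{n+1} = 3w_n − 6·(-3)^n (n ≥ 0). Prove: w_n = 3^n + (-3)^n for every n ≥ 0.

Base case: w_0 = 2, and 3^0 + (-3)^0 = 1 + 1 = 2.
Assume w_m = 3^m + (-3)^m for some m ≥ 0.
Then w_{m+1} = 3w_m − 6·(-3)^m = 3·(3^m + (-3)^m) − 6·(-3)^m = 3^{m+1} + 3·(-3)^m − 6·(-3)^m = 3^{m+1} − 3·(-3)^m = 3^{m+1} + (-3)^{m+1}.
Hence w_n = 3^n + (-3)^n for every n ≥ 0, by induction.

w_n = 3^n + (-3)^n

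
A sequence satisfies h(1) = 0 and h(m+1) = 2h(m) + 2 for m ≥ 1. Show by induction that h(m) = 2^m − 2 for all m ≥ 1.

Base case: h(1) = 0, and 2^1 − 2 = 2 − 2 = 0.
Assume h(k) = 2^k − 2 for some k ≥ 1.
Then h(k+1) = 2h(k) + 2 = 2·(2^k − 2) + 2 = 2^{k+1} − 4 + 2 = 2^{k+1} − 2.
This completes the inductive step, so h(m) = 2^m − 2 for all m ≥ 1.

h(m) = 2^m − 2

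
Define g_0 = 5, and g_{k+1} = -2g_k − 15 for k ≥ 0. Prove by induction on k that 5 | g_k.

Base case: g_0 = 5 = 5·1, so 5 | g_0.
Assume 5 | g_m, so g_m = 5t for some integer t.
Then g_{m+1} = -2g_m − 15 = -2·(5t) − 15 = 5(-2t − 3), so 5 | g_{m+1}.
So the property holds for m+1, and by induction 5 | g_k for all k ≥ 0.

5 | g_k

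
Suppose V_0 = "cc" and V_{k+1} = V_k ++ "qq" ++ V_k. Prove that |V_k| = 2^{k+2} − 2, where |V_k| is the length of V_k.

Base case: |V_0| = 2, and 2^{0+2} − 2 = 2.
Assume |V_j| = 2^{j+2} − 2.
Then |V_{j+1}| = |V_j| + 2 + |V_j| = 2|V_j| + 2 = 2(2^{j+2} − 2) + 2 = 2^{j+3} − 4 + 2 = 2^{j+3} − 2.
This completes the inductive step, so |V_k| = 2^{k+2} − 2 for all k ≥ 0.

|V_k| = 2^{k+2} − 2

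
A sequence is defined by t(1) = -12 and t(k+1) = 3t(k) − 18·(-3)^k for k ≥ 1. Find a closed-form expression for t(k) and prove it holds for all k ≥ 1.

Claim: t(k) = -3^k + 3·(-3)^k.

Base case: t(1) = -12, and -3^1 + 3·(-3)^1 = -3 − 9 = -12.
Assume t(r) = -3^r + 3·(-3)^r for some r ≥ 1.
Then t(r+1) = 3t(r) − 18·(-3)^r = 3·(-3^r + 3·(-3)^r) − 18·(-3)^r = -3^{r+1} + 9·(-3)^r − 18·(-3)^r = -3^{r+1} − 9·(-3)^r = -3^{r+1} + 3·(-3)^{r+1}.
Hence t(k) = -3^k + 3·(-3)^k for every k ≥ 1, by induction.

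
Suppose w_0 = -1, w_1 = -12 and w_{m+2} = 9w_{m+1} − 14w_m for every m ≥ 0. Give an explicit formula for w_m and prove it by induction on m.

Claim: w_m = 2^m − 2·7^m.

Base cases: w_0 = -1 and 2^0 − 2·7^0 = -1; w_1 = -12 and 2^1 − 2·7^1 = -12.
Assume w_i = 2^i − 2·7^i for all 0 ≤ i ≤ j, where j ≥ 1.
Then w_{j+1} = 9w_j − 14w_{j−1} = 9·(2^j − 2·7^j) − 14·(2^{j−1} − 2·7^{j−1}) = (9·2 − 14)2^{j−1} − 2·(9·7 − 14)7^{j−1} = 4·2^{j−1} − 98·7^{j−1} = 2^{j+1} − 2·7^{j+1}.
This completes the inductive step, so w_m = 2^m − 2·7^m for all m ≥ 0.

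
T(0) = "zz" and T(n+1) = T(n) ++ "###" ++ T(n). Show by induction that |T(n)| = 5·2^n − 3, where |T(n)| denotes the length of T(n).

Base case: |T(0)| = 2, and 5·2^0 − 3 = 2.
Assume |T(j)| = 5·2^j − 3.
Then |T(j+1)| = |T(j)| + 3 + |T(j)| = 2|T(j)| + 3 = 2(5·2^j − 3) + 3 = 5·2^{j+1} − 6 + 3 = 5·2^{j+1} − 3.
So the formula holds for j+1, and by induction |T(n)| = 5·2^n − 3 for all n ≥ 0.

|T(n)| = 5·2^n − 3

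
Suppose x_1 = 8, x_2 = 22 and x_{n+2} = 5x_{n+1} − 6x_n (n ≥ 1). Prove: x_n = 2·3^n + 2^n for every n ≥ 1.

Base cases: x_1 = 8 and 2·3^1 + 2^1 = 8; x_2 = 22 and 2·3^2 + 2^2 = 22.
Assume x_i = 2·3^i + 2^i for all 1 ≤ i ≤ j, where j ≥ 2.
Then x_{j+1} = 5x_j − 6x_{j−1} = 5·(2·3^j + 2^j) − 6·(2·3^{j−1} + 2^{j−1}) = 2·(5·3 − 6)3^{j−1} + (5·2 − 6)2^{j−1} = 18·3^{j−1} + 4·2^{j−1} = 2·3^{j+1} + 2^{j+1}.
This completes the inductive step, so x_n = 2·3^n + 2^n for all n ≥ 1.

x_n = 2·3^n + 2^n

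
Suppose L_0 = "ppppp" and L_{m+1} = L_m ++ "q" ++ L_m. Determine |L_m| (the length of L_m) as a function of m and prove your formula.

Claim: |L_m| = 6·2^m − 1.

Base case: |L_0| = 5, and 6·2^0 − 1 = 5.
Assume |L_r| = 6·2^r − 1.
Then |L_{r+1}| = |L_r| + 1 + |L_r| = 2|L_r| + 1 = 2(6·2^r − 1) + 1 = 6·2^{r+1} − 2 + 1 = 6·2^{r+1} − 1.
This completes the inductive step, so |L_m| = 6·2^m − 1 for all m ≥ 0.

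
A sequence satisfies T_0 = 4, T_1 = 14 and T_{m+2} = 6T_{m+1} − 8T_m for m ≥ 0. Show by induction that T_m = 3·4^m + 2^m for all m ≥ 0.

Base cases: T_0 = 4 and 3·4^0 + 2^0 = 4; T_1 = 14 and 3·4^1 + 2^1 = 14.
Assume T_i = 3·4^i + 2^i for all 0 ≤ i ≤ j, where j ≥ 1.
Then T_{j+1} = 6T_j − 8T_{j−1} = 6·(3·4^j + 2^j) − 8·(3·4^{j−1} + 2^{j−1}) = 3·(6·4 − 8)4^{j−1} + (6·2 − 8)2^{j−1} = 48·4^{j−1} + 4·2^{j−1} = 3·4^{j+1} + 2^{j+1}.
By strong induction, T_m = 3·4^m + 2^m for all m ≥ 0.

T_m = 3·4^m + 2^m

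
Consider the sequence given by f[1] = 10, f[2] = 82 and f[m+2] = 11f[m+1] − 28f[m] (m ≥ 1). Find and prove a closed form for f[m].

Claim: f[m] = 2·7^m − 4^m.

Base cases: f[1] = 10 and 2·7^1 − 4^1 = 10; f[2] = 82 and 2·7^2 − 4^2 = 82.
Assume f[i] = 2·7^i − 4^i for all 1 ≤ i ≤ j, where j ≥ 2.
Then f[j+1] = 11f[j] − 28f[j−1] = 11·(2·7^j − 4^j) − 28·(2·7^{j−1} − 4^{j−1}) = 2·(11·7 − 28)7^{j−1} − (11·4 − 28)4^{j−1} = 98·7^{j−1} − 16·4^{j−1} = 2·7^{j+1} − 4^{j+1}.
This completes the inductive step, so f[m] = 2·7^m − 4^m for all m ≥ 1.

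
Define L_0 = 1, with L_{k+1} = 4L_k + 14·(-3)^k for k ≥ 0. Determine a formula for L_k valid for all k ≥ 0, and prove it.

Claim: L_k = 3·4^k − 2·(-3)^k.

Base case: L_0 = 1, and 3·4^0 − 2·(-3)^0 = 3 − 2 = 1.
Assume L_m = 3·4^m − 2·(-3)^m for some m ≥ 0.
Then L_{m+1} = 4L_m + 14·(-3)^m = 4·(3·4^m − 2·(-3)^m) + 14·(-3)^m = 3·4^{m+1} − 8·(-3)^m + 14·(-3)^m = 3·4^{m+1} + 6·(-3)^m = 3·4^{m+1} − 2·(-3)^{m+1}.
This completes the inductive step, so L_k = 3·4^k − 2·(-3)^k for all k ≥ 0.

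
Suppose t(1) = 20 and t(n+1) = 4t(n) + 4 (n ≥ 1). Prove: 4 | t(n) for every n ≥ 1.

Base case: t(1) = 20 = 4·5, so 4 | t(1).
Assume 4 | t(r), so t(r) = 4s for some integer s.
Then t(r+1) = 4t(r) + 4 = 4·(4s) + 4 = 4(4s + 1), so 4 | t(r+1).
By induction, 4 | t(n) for all n ≥ 1.

4 | t(n)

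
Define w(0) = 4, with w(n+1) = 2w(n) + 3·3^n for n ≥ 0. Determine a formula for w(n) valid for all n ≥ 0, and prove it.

Claim: w(n) = 2^n + 3·3^n.

Base case: w(0) = 4, and 2^0 + 3·3^0 = 1 + 3 = 4.
Assume w(r) = 2^r + 3·3^r for some r ≥ 0.
Then w(r+1) = 2w(r) + 3·3^r = 2·(2^r + 3·3^r) + 3·3^r = 2^{r+1} + 6·3^r + 3·3^r = 2^{r+1} + 9·3^r = 2^{r+1} + 3·3^{r+1}.
This completes the inductive step, so w(n) = 2^n + 3·3^n for all n ≥ 0.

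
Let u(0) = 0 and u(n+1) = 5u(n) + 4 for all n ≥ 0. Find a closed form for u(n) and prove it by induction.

Claim: u(n) = 5^n − 1.

Base case: u(0) = 0, and 5^0 − 1 = 1 − 1 = 0.
Assume u(m) = 5^m − 1 for some m ≥ 0.
Then u(m+1) = 5u(m) + 4 = 5·(5^m − 1) + 4 = 5^{m+1} − 5 + 4 = 5^{m+1} − 1.
Hence u(n) = 5^n − 1 for every n ≥ 0, by induction.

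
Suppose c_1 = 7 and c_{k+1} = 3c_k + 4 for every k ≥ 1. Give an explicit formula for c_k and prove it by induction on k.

Claim: c_k = 3^{k+1} − 2.

Base case: c_1 = 7, and 3^{1+1} − 2 = 9 − 2 = 7.
Assume c_j = 3^{j+1} − 2 for some j ≥ 1.
Then c_{j+1} = 3c_j + 4 = 3·(3^{j+1} − 2) + 4 = 3^{j+2} − 6 + 4 = 3^{j+2} − 2.
So the formula holds for j+1, and by induction c_k = 3^{k+1} − 2 for all k ≥ 1.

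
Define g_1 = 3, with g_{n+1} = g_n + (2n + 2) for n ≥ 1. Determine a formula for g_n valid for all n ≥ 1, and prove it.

Claim: g_n = n^2 + n + 1.

Base case: g_1 = 3, and 1^2 + 1 + 1 = 3.
Assume g_m = m^2 + m + 1.
Then g_{m+1} = g_m + (2m + 2) = (m^2 + m + 1) + (2m + 2) = m^2 + 3m + 3,
and (m+1)^2 + (m+1) + 1 = m^2 + 3m + 3.
By induction, g_n = n^2 + n + 1 for all n ≥ 1.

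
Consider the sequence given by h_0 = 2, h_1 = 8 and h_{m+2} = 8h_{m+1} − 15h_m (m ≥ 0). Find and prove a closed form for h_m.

Claim: h_m = 5^m + 3^m.

Base cases: h_0 = 2 and 5^0 + 3^0 = 2; h_1 = 8 and 5^1 + 3^1 = 8.
Assume h_j = 5^j + 3^j for all 0 ≤ j ≤ r, where r ≥ 1.
Then h_{r+1} = 8h_r − 15h_{r−1} = 8·(5^r + 3^r) − 15·(5^{r−1} + 3^{r−1}) = (8·5 − 15)5^{r−1} + (8·3 − 15)3^{r−1} = 25·5^{r−1} + 9·3^{r−1} = 5^{r+1} + 3^{r+1}.
Hence h_m = 5^m + 3^m for every m ≥ 0, by strong induction.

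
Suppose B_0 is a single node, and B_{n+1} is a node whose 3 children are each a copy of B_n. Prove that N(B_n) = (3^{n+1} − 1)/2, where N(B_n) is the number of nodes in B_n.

Base case: N(B_0) = 1, and (3^{0+1} − 1)/2 = 1.
Assume N(B_m) = (3^{m+1} − 1)/2.
Then N(B_{m+1}) = 1 + 3N(B_m) = 1 + 3·(3^{m+1} − 1)/2 = 1 + (3^{m+2} − 3)/2 = (2 + 3^{m+2} − 3)/2 = (3^{m+2} − 1)/2.
This completes the inductive step, so N(B_n) = (3^{n+1} − 1)/2 for all n ≥ 0.

N(B_n) = (3^{n+1} − 1)/2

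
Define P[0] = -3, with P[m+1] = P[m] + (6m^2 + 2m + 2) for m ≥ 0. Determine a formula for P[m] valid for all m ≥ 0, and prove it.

Claim: P[m] = 2m^3 − 2m^2 + 2m − 3.

Base case: P[0] = -3, and 2·0^3 − 2·0^2 + 2·0 − 3 = -3.
Assume P[j] = 2j^3 − 2j^2 + 2j − 3.
Then P[j+1] = P[j] + (6j^2 + 2j + 2) = (2j^3 − 2j^2 + 2j − 3) + (6j^2 + 2j + 2) = 2j^3 + 4j^2 + 4j − 1,
and 2·(j+1)^3 − 2·(j+1)^2 + 2·(j+1) − 3 = 2j^3 + 4j^2 + 4j − 1.
By induction, P[m] = 2m^3 − 2m^2 + 2m − 3 for all m ≥ 0.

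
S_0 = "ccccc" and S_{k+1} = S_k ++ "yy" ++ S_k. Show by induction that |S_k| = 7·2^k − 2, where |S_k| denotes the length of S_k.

Base case: |S_0| = 5, and 7·2^0 − 2 = 5.
Assume |S_r| = 7·2^r − 2.
Then |S_{r+1}| = |S_r| + 2 + |S_r| = 2|S_r| + 2 = 2(7·2^r − 2) + 2 = 7·2^{r+1} − 4 + 2 = 7·2^{r+1} − 2.
By induction, |S_k| = 7·2^k − 2 for all k ≥ 0.

|S_k| = 7·2^k − 2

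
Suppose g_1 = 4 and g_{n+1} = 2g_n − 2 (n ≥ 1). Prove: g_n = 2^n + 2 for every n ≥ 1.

Base case: g_1 = 4, and 2^1 + 2 = 2 + 2 = 4.
Assume g_m = 2^m + 2 for some m ≥ 1.
Then g_{m+1} = 2g_m − 2 = 2·(2^m + 2) − 2 = 2^{m+1} + 4 − 2 = 2^{m+1} + 2.
Hence g_n = 2^n + 2 for every n ≥ 1, by induction.

g_n = 2^n + 2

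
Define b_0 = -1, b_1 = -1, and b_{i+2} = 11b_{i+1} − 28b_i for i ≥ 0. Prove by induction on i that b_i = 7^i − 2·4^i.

Base cases: b_0 = -1 and 7^0 − 2·4^0 = -1; b_1 = -1 and 7^1 − 2·4^1 = -1.
Assume b_j = 7^j − 2·4^j for all 0 ≤ j ≤ m, where m ≥ 1.
Then b_{m+1} = 11b_m − 28b_{m−1} = 11·(7^m − 2·4^m) − 28·(7^{m−1} − 2·4^{m−1}) = (11·7 − 28)7^{m−1} − 2·(11·4 − 28)4^{m−1} = 49·7^{m−1} − 32·4^{m−1} = 7^{m+1} − 2·4^{m+1}.
This completes the inductive step, so b_i = 7^i − 2·4^i for all i ≥ 0.

b_i = 7^i − 2·4^i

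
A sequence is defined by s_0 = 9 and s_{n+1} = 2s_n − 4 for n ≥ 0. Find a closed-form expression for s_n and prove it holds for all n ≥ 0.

Claim: s_n = 5·2^n + 4.

Base case: s_0 = 9, and 5·2^0 + 4 = 5 + 4 = 9.
Assume s_j = 5·2^j + 4 for some j ≥ 0.
Then s_{j+1} = 2s_j − 4 = 2·(5·2^j + 4) − 4 = 10·2^j + 8 − 4 = 5·2^{j+1} + 4.
Hence s_n = 5·2^n + 4 for every n ≥ 0, by induction.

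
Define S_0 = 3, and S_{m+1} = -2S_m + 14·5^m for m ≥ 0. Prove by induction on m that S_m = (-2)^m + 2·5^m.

Base case: S_0 = 3, and (-2)^0 + 2·5^0 = 1 + 2 = 3.
Assume S_r = (-2)^r + 2·5^r for some r ≥ 0.
Then S_{r+1} = -2S_r + 14·5^r = -2·((-2)^r + 2·5^r) + 14·5^r = (-2)^{r+1} − 4·5^r + 14·5^r = (-2)^{r+1} + 10·5^r = (-2)^{r+1} + 2·5^{r+1}.
Hence S_m = (-2)^m + 2·5^m for every m ≥ 0, by induction.

S_m = (-2)^m + 2·5^m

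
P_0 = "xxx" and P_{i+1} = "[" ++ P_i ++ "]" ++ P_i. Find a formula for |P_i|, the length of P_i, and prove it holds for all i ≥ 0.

Claim: |P_i| = 5·2^i − 2.

Base case: |P_0| = 3, and 5·2^0 − 2 = 3.
Assume |P_m| = 5·2^m − 2.
Then |P_{m+1}| = 1 + |P_m| + 1 + |P_m| = 2|P_m| + 2 = 2(5·2^m − 2) + 2 = 5·2^{m+1} − 4 + 2 = 5·2^{m+1} − 2.
This completes the inductive step, so |P_i| = 5·2^i − 2 for all i ≥ 0.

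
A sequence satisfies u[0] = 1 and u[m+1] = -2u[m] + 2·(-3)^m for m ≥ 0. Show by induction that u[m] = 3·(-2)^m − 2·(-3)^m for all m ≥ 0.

Base case: u[0] = 1, and 3·(-2)^0 − 2·(-3)^0 = 3 − 2 = 1.
Assume u[j] = 3·(-2)^j − 2·(-3)^j for some j ≥ 0.
Then u[j+1] = -2u[j] + 2·(-3)^j = -2·(3·(-2)^j − 2·(-3)^j) + 2·(-3)^j = 3·(-2)^{j+1} + 4·(-3)^j + 2·(-3)^j = 3·(-2)^{j+1} + 6·(-3)^j = 3·(-2)^{j+1} − 2·(-3)^{j+1}.
So the formula holds for j+1, and by induction u[m] = 3·(-2)^m − 2·(-3)^m for all m ≥ 0.

u[m] = 3·(-2)^m − 2·(-3)^m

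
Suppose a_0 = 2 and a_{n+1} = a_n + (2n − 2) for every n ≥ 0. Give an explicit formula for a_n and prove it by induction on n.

Claim: a_n = n^2 − 3n + 2.

Base case: a_0 = 2, and 0^2 − 3·0 + 2 = 2.
Assume a_j = j^2 − 3j + 2.
Then a_{j+1} = a_j + (2j − 2) = (j^2 − 3j + 2) + (2j − 2) = j^2 − j,
and (j+1)^2 − 3·(j+1) + 2 = j^2 − j.
Hence a_n = n^2 − 3n + 2 for every n ≥ 0, by induction.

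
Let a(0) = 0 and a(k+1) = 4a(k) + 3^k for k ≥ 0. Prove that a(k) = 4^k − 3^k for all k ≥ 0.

Base case: a(0) = 0, and 4^0 − 3^0 = 1 − 1 = 0.
Assume a(m) = 4^m − 3^m for some m ≥ 0.
Then a(m+1) = 4a(m) + 3^m = 4·(4^m − 3^m) + 3^m = 4^{m+1} − 4·3^m + 3^m = 4^{m+1} − 3·3^m = 4^{m+1} − 3^{m+1}.
This completes the inductive step, so a(k) = 4^k − 3^k for all k ≥ 0.

a(k) = 4^k − 3^k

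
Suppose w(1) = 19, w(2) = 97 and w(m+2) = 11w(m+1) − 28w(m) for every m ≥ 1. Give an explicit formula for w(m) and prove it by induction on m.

Claim: w(m) = 3·4^m + 7^m.

Base cases: w(1) = 19 and 3·4^1 + 7^1 = 19; w(2) = 97 and 3·4^2 + 7^2 = 97.
Assume w(j) = 3·4^j + 7^j for all 1 ≤ j ≤ k, where k ≥ 2.
Then w(k+1) = 11w(k) − 28w(k−1) = 11·(3·4^k + 7^k) − 28·(3·4^{k−1} + 7^{k−1}) = 3·(11·4 − 28)4^{k−1} + (11·7 − 28)7^{k−1} = 48·4^{k−1} + 49·7^{k−1} = 3·4^{k+1} + 7^{k+1}.
This completes the inductive step, so w(m) = 3·4^m + 7^m for all m ≥ 1.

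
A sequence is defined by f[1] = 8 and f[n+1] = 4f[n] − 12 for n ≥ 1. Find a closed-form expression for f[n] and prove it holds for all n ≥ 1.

Claim: f[n] = 4^n + 4.

Base case: f[1] = 8, and 4^1 + 4 = 4 + 4 = 8.
Assume f[k] = 4^k + 4 for some k ≥ 1.
Then f[k+1] = 4f[k] − 12 = 4·(4^k + 4) − 12 = 4^{k+1} + 16 − 12 = 4^{k+1} + 4.
This completes the inductive step, so f[n] = 4^n + 4 for all n ≥ 1.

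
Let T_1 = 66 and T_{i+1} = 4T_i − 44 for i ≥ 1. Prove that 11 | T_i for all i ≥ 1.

Base case: T_1 = 66 = 11·6, so 11 | T_1.
Assume 11 | T_k, so T_k = 11t for some integer t.
Then T_{k+1} = 4T_k − 44 = 4·(11t) − 44 = 11(4t − 4), so 11 | T_{k+1}.
This completes the inductive step, so 11 | T_i for all i ≥ 1.

11 | T_i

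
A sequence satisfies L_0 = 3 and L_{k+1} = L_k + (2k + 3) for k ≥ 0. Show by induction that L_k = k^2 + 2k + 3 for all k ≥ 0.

Base case: L_0 = 3, and 0^2 + 2·0 + 3 = 3.
Assume L_r = r^2 + 2r + 3.
Then L_{r+1} = L_r + (2r + 3) = (r^2 + 2r + 3) + (2r + 3) = r^2 + 4r + 6,
and (r+1)^2 + 2·(r+1) + 3 = r^2 + 4r + 6.
By induction, L_k = k^2 + 2k + 3 for all k ≥ 0.

L_k = k^2 + 2k + 3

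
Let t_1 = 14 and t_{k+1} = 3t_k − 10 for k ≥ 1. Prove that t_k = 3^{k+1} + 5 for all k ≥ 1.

Base case: t_1 = 14, and 3^{1+1} + 5 = 9 + 5 = 14.
Assume t_m = 3^{m+1} + 5 for some m ≥ 1.
Then t_{m+1} = 3t_m − 10 = 3·(3^{m+1} + 5) − 10 = 3^{m+2} + 15 − 10 = 3^{m+2} + 5.
Hence t_k = 3^{k+1} + 5 for every k ≥ 1, by induction.

t_k = 3^{k+1} + 5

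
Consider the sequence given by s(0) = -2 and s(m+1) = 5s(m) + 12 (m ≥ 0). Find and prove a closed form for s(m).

Claim: s(m) = 5^m − 3.

Base case: s(0) = -2, and 5^0 − 3 = 1 − 3 = -2.
Assume s(r) = 5^r − 3 for some r ≥ 0.
Then s(r+1) = 5s(r) + 12 = 5·(5^r − 3) + 12 = 5^{r+1} − 15 + 12 = 5^{r+1} − 3.
By induction, s(m) = 5^m − 3 for all m ≥ 0.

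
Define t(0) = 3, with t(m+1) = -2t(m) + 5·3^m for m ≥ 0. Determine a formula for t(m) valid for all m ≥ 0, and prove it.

Claim: t(m) = 2·(-2)^m + 3^m.

Base case: t(0) = 3, and 2·(-2)^0 + 3^0 = 2 + 1 = 3.
Assume t(j) = 2·(-2)^j + 3^j for some j ≥ 0.
Then t(j+1) = -2t(j) + 5·3^j = -2·(2·(-2)^j + 3^j) + 5·3^j = 2·(-2)^{j+1} − 2·3^j + 5·3^j = 2·(-2)^{j+1} + 3·3^j = 2·(-2)^{j+1} + 3^{j+1}.
By induction, t(m) = 2·(-2)^m + 3^m for all m ≥ 0.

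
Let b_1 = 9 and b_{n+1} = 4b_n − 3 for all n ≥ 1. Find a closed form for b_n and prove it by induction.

Claim: b_n = 2·4^n + 1.

Base case: b_1 = 9, and 2·4^1 + 1 = 8 + 1 = 9.
Assume b_j = 2·4^j + 1 for some j ≥ 1.
Then b_{j+1} = 4b_j − 3 = 4·(2·4^j + 1) − 3 = 8·4^j + 4 − 3 = 2·4^{j+1} + 1.
Hence b_n = 2·4^n + 1 for every n ≥ 1, by induction.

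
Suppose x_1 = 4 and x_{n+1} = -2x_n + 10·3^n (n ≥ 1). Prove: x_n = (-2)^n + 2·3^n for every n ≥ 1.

Base case: x_1 = 4, and (-2)^1 + 2·3^1 = -2 + 6 = 4.
Assume x_r = (-2)^r + 2·3^r for some r ≥ 1.
Then x_{r+1} = -2x_r + 10·3^r = -2·((-2)^r + 2·3^r) + 10·3^r = (-2)^{r+1} − 4·3^r + 10·3^r = (-2)^{r+1} + 6·3^r = (-2)^{r+1} + 2·3^{r+1}.
So the formula holds for r+1, and by induction x_n = (-2)^n + 2·3^n for all n ≥ 1.

x_n = (-2)^n + 2·3^n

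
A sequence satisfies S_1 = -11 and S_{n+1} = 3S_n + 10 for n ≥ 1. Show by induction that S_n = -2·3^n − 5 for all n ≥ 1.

Base case: S_1 = -11, and -2·3^1 − 5 = -6 − 5 = -11.
Assume S_m = -2·3^m − 5 for some m ≥ 1.
Then S_{m+1} = 3S_m + 10 = 3·(-2·3^m − 5) + 10 = -6·3^m − 15 + 10 = -2·3^{m+1} − 5.
By induction, S_n = -2·3^n − 5 for all n ≥ 1.

S_n = -2·3^n − 5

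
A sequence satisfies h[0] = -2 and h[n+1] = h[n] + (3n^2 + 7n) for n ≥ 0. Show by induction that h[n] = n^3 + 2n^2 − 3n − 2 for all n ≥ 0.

Base case: h[0] = -2, and 0^3 + 2·0^2 − 3·0 − 2 = -2.
Assume h[k] = k^3 + 2k^2 − 3k − 2.
Then h[k+1] = h[k] + (3k^2 + 7k) = (k^3 + 2k^2 − 3k − 2) + (3k^2 + 7k) = k^3 + 5k^2 + 4k − 2,
and (k+1)^3 + 2·(k+1)^2 − 3·(k+1) − 2 = k^3 + 5k^2 + 4k − 2.
Hence h[n] = n^3 + 2n^2 − 3n − 2 for every n ≥ 0, by induction.

h[n] = n^3 + 2n^2 − 3n − 2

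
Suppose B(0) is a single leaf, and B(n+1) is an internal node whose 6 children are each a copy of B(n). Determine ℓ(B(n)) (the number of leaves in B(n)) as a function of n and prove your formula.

Claim: ℓ(B(n)) = 6^n.

Base case: ℓ(B(0)) = 1, and 6^0 = 1.
Assume ℓ(B(k)) = 6^k.
Then ℓ(B(k+1)) = 6·ℓ(B(k)) = 6·6^k = 6^{k+1}.
So the formula holds for k+1, and by induction ℓ(B(n)) = 6^n for all n ≥ 0.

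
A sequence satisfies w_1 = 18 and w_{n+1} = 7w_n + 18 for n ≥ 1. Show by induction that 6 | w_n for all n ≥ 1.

Base case: w_1 = 18 = 6·3, so 6 | w_1.
Assume 6 | w_m, so w_m = 6t for some integer t.
Then w_{m+1} = 7w_m + 18 = 7·(6t) + 18 = 6(7t + 3), so 6 | w_{m+1}.
This completes the inductive step, so 6 | w_n for all n ≥ 1.

6 | w_n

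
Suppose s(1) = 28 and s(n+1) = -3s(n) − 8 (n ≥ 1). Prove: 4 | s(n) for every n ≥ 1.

Base case: s(1) = 28 = 4·7, so 4 | s(1).
Assume 4 | s(m), so s(m) = 4t for some integer t.
Then s(m+1) = -3s(m) − 8 = -3·(4t) − 8 = 4(-3t − 2), so 4 | s(m+1).
This completes the inductive step, so 4 | s(n) for all n ≥ 1.

4 | s(n)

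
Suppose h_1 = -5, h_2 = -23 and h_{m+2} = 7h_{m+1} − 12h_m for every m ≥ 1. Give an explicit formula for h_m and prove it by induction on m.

Claim: h_m = 3^m − 2·4^m.

Base cases: h_1 = -5 and 3^1 − 2·4^1 = -5; h_2 = -23 and 3^2 − 2·4^2 = -23.
Assume h_j = 3^j − 2·4^j for all 1 ≤ j ≤ k, where k ≥ 2.
Then h_{k+1} = 7h_k − 12h_{k−1} = 7·(3^k − 2·4^k) − 12·(3^{k−1} − 2·4^{k−1}) = (7·3 − 12)3^{k−1} − 2·(7·4 − 12)4^{k−1} = 9·3^{k−1} − 32·4^{k−1} = 3^{k+1} − 2·4^{k+1}.
This completes the inductive step, so h_m = 3^m − 2·4^m for all m ≥ 1.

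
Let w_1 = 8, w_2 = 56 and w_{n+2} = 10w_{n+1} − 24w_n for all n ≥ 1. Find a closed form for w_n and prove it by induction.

Claim: w_n = 2·6^n − 4^n.

Base cases: w_1 = 8 and 2·6^1 − 4^1 = 8; w_2 = 56 and 2·6^2 − 4^2 = 56.
Assume w_j = 2·6^j − 4^j for all 1 ≤ j ≤ k, where k ≥ 2.
Then w_{k+1} = 10w_k − 24w_{k−1} = 10·(2·6^k − 4^k) − 24·(2·6^{k−1} − 4^{k−1}) = 2·(10·6 − 24)6^{k−1} − (10·4 − 24)4^{k−1} = 72·6^{k−1} − 16·4^{k−1} = 2·6^{k+1} − 4^{k+1}.
Hence w_n = 2·6^n − 4^n for every n ≥ 1, by strong induction.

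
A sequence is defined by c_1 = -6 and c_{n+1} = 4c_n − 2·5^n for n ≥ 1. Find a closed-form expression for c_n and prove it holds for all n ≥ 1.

Claim: c_n = 4^n − 2·5^n.

Base case: c_1 = -6, and 4^1 − 2·5^1 = 4 − 10 = -6.
Assume c_j = 4^j − 2·5^j for some j ≥ 1.
Then c_{j+1} = 4c_j − 2·5^j = 4·(4^j − 2·5^j) − 2·5^j = 4^{j+1} − 8·5^j − 2·5^j = 4^{j+1} − 10·5^j = 4^{j+1} − 2·5^{j+1}.
By induction, c_n = 4^n − 2·5^n for all n ≥ 1.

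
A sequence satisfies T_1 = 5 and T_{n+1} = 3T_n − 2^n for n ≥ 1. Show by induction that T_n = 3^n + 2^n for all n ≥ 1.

Base case: T_1 = 5, and 3^1 + 2^1 = 3 + 2 = 5.
Assume T_j = 3^j + 2^j for some j ≥ 1.
Then T_{j+1} = 3T_j − 2^j = 3·(3^j + 2^j) − 2^j = 3^{j+1} + 3·2^j − 2^j = 3^{j+1} + 2·2^j = 3^{j+1} + 2^{j+1}.
So the formula holds for j+1, and by induction T_n = 3^n + 2^n for all n ≥ 1.

T_n = 3^n + 2^n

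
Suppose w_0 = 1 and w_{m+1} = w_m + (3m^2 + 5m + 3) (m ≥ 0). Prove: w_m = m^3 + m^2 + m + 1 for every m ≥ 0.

Base case: w_0 = 1, and 0^3 + 0^2 + 0 + 1 = 1.
Assume w_k = k^3 + k^2 + k + 1.
Then w_{k+1} = w_k + (3k^2 + 5k + 3) = (k^3 + k^2 + k + 1) + (3k^2 + 5k + 3) = k^3 + 4k^2 + 6k + 4,
and (k+1)^3 + (k+1)^2 + (k+1) + 1 = k^3 + 4k^2 + 6k + 4.
By induction, w_m = m^3 + m^2 + m + 1 for all m ≥ 0.

w_m = m^3 + m^2 + m + 1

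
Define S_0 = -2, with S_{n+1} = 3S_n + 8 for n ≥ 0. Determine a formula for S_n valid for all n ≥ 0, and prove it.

Claim: S_n = 2·3^n − 4.

Base case: S_0 = -2, and 2·3^0 − 4 = 2 − 4 = -2.
Assume S_k = 2·3^k − 4 for some k ≥ 0.
Then S_{k+1} = 3S_k + 8 = 3·(2·3^k − 4) + 8 = 6·3^k − 12 + 8 = 2·3^{k+1} − 4.
By induction, S_n = 2·3^n − 4 for all n ≥ 0.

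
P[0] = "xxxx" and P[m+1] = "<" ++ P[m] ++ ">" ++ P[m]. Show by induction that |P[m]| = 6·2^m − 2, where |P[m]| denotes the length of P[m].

Base case: |P[0]| = 4, and 6·2^0 − 2 = 4.
Assume |P[k]| = 6·2^k − 2.
Then |P[k+1]| = 1 + |P[k]| + 1 + |P[k]| = 2|P[k]| + 2 = 2(6·2^k − 2) + 2 = 6·2^{k+1} − 4 + 2 = 6·2^{k+1} − 2.
Hence |P[m]| = 6·2^m − 2 for every m ≥ 0, by induction.

|P[m]| = 6·2^m − 2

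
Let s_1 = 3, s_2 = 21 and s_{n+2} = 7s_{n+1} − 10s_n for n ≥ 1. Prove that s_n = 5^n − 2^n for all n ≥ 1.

Base cases: s_1 = 3 and 5^1 − 2^1 = 3; s_2 = 21 and 5^2 − 2^2 = 21.
Assume s_i = 5^i − 2^i for all 1 ≤ i ≤ j, where j ≥ 2.
Then s_{j+1} = 7s_j − 10s_{j−1} = 7·(5^j − 2^j) − 10·(5^{j−1} − 2^{j−1}) = (7·5 − 10)5^{j−1} − (7·2 − 10)2^{j−1} = 25·5^{j−1} − 4·2^{j−1} = 5^{j+1} − 2^{j+1}.
By strong induction, s_n = 5^n − 2^n for all n ≥ 1.

s_n = 5^n − 2^n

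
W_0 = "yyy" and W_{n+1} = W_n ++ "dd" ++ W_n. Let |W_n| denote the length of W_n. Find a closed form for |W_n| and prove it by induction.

Claim: |W_n| = 5·2^n − 2.

Base case: |W_0| = 3, and 5·2^0 − 2 = 3.
Assume |W_k| = 5·2^k − 2.
Then |W_{k+1}| = |W_k| + 2 + |W_k| = 2|W_k| + 2 = 2(5·2^k − 2) + 2 = 5·2^{k+1} − 4 + 2 = 5·2^{k+1} − 2.
So the formula holds for k+1, and by induction |W_n| = 5·2^n − 2 for all n ≥ 0.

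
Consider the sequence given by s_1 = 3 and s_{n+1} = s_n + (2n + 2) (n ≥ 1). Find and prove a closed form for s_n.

Claim: s_n = n^2 + n + 1.

Base case: s_1 = 3, and 1^2 + 1 + 1 = 3.
Assume s_r = r^2 + r + 1.
Then s_{r+1} = s_r + (2r + 2) = (r^2 + r + 1) + (2r + 2) = r^2 + 3r + 3,
and (r+1)^2 + (r+1) + 1 = r^2 + 3r + 3.
By induction, s_n = n^2 + n + 1 for all n ≥ 1.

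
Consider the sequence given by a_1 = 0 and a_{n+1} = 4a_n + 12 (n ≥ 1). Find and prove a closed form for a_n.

Claim: a_n = 4^n − 4.

Base case: a_1 = 0, and 4^1 − 4 = 4 − 4 = 0.
Assume a_m = 4^m − 4 for some m ≥ 1.
Then a_{m+1} = 4a_m + 12 = 4·(4^m − 4) + 12 = 4^{m+1} − 16 + 12 = 4^{m+1} − 4.
By induction, a_n = 4^n − 4 for all n ≥ 1.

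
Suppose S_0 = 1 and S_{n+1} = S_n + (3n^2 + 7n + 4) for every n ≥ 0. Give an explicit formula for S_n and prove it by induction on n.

Claim: S_n = n^3 + 2n^2 + n + 1.

Base case: S_0 = 1, and 0^3 + 2·0^2 + 0 + 1 = 1.
Assume S_r = r^3 + 2r^2 + r + 1.
Then S_{r+1} = S_r + (3r^2 + 7r + 4) = (r^3 + 2r^2 + r + 1) + (3r^2 + 7r + 4) = r^3 + 5r^2 + 8r + 5,
and (r+1)^3 + 2·(r+1)^2 + (r+1) + 1 = r^3 + 5r^2 + 8r + 5.
Hence S_n = n^3 + 2n^2 + n + 1 for every n ≥ 0, by induction.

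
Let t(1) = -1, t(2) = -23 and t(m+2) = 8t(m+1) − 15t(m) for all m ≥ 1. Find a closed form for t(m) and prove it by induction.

Claim: t(m) = 3·3^m − 2·5^m.

Base cases: t(1) = -1 and 3·3^1 − 2·5^1 = -1; t(2) = -23 and 3·3^2 − 2·5^2 = -23.
Assume t(j) = 3·3^j − 2·5^j for all 1 ≤ j ≤ k, where k ≥ 2.
Then t(k+1) = 8t(k) − 15t(k−1) = 8·(3·3^k − 2·5^k) − 15·(3·3^{k−1} − 2·5^{k−1}) = 3·(8·3 − 15)3^{k−1} − 2·(8·5 − 15)5^{k−1} = 27·3^{k−1} − 50·5^{k−1} = 3·3^{k+1} − 2·5^{k+1}.
By strong induction, t(m) = 3·3^m − 2·5^m for all m ≥ 1.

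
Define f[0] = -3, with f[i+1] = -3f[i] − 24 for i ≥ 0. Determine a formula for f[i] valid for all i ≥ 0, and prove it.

Claim: f[i] = 3·(-3)^i − 6.

Base case: f[0] = -3, and 3·(-3)^0 − 6 = 3 − 6 = -3.
Assume f[m] = 3·(-3)^m − 6 for some m ≥ 0.
Then f[m+1] = -3f[m] − 24 = -3·(3·(-3)^m − 6) − 24 = -9·(-3)^m + 18 − 24 = 3·(-3)^{m+1} − 6.
This completes the inductive step, so f[i] = 3·(-3)^i − 6 for all i ≥ 0.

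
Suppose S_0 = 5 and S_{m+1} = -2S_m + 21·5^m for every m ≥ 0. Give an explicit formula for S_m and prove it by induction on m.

Claim: S_m = 2·(-2)^m + 3·5^m.

Base case: S_0 = 5, and 2·(-2)^0 + 3·5^0 = 2 + 3 = 5.
Assume S_r = 2·(-2)^r + 3·5^r for some r ≥ 0.
Then S_{r+1} = -2S_r + 21·5^r = -2·(2·(-2)^r + 3·5^r) + 21·5^r = 2·(-2)^{r+1} − 6·5^r + 21·5^r = 2·(-2)^{r+1} + 15·5^r = 2·(-2)^{r+1} + 3·5^{r+1}.
So the formula holds for r+1, and by induction S_m = 2·(-2)^m + 3·5^m for all m ≥ 0.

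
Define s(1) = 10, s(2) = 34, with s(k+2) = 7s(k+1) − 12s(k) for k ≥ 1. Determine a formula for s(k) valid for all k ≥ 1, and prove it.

Claim: s(k) = 4^k + 2·3^k.

Base cases: s(1) = 10 and 4^1 + 2·3^1 = 10; s(2) = 34 and 4^2 + 2·3^2 = 34.
Assume s(j) = 4^j + 2·3^j for all 1 ≤ j ≤ m, where m ≥ 2.
Then s(m+1) = 7s(m) − 12s(m−1) = 7·(4^m + 2·3^m) − 12·(4^{m−1} + 2·3^{m−1}) = (7·4 − 12)4^{m−1} + 2·(7·3 − 12)3^{m−1} = 16·4^{m−1} + 18·3^{m−1} = 4^{m+1} + 2·3^{m+1}.
By strong induction, s(k) = 4^k + 2·3^k for all k ≥ 1.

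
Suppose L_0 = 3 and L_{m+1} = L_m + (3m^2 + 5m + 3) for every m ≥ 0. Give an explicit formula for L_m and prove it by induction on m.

Claim: L_m = m^3 + m^2 + m + 3.

Base case: L_0 = 3, and 0^3 + 0^2 + 0 + 3 = 3.
Assume L_j = j^3 + j^2 + j + 3.
Then L_{j+1} = L_j + (3j^2 + 5j + 3) = (j^3 + j^2 + j + 3) + (3j^2 + 5j + 3) = j^3 + 4j^2 + 6j + 6,
and (j+1)^3 + (j+1)^2 + (j+1) + 3 = j^3 + 4j^2 + 6j + 6.
This completes the inductive step, so L_m = m^3 + m^2 + m + 3 for all m ≥ 0.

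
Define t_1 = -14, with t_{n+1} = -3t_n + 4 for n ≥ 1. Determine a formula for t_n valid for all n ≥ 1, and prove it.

Claim: t_n = 5·(-3)^n + 1.

Base case: t_1 = -14, and 5·(-3)^1 + 1 = -15 + 1 = -14.
Assume t_r = 5·(-3)^r + 1 for some r ≥ 1.
Then t_{r+1} = -3t_r + 4 = -3·(5·(-3)^r + 1) + 4 = -15·(-3)^r − 3 + 4 = 5·(-3)^{r+1} + 1.
Hence t_n = 5·(-3)^n + 1 for every n ≥ 1, by induction.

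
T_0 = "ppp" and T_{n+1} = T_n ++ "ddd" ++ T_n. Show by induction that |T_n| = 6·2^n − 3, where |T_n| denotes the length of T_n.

Base case: |T_0| = 3, and 6·2^0 − 3 = 3.
Assume |T_r| = 6·2^r − 3.
Then |T_{r+1}| = |T_r| + 3 + |T_r| = 2|T_r| + 3 = 2(6·2^r − 3) + 3 = 6·2^{r+1} − 6 + 3 = 6·2^{r+1} − 3.
Hence |T_n| = 6·2^n − 3 for every n ≥ 0, by induction.

|T_n| = 6·2^n − 3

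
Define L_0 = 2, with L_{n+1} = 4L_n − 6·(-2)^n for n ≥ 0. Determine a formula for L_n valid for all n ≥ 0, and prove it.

Claim: L_n = 4^n + (-2)^n.

Base case: L_0 = 2, and 4^0 + (-2)^0 = 1 + 1 = 2.
Assume L_k = 4^k + (-2)^k for some k ≥ 0.
Then L_{k+1} = 4L_k − 6·(-2)^k = 4·(4^k + (-2)^k) − 6·(-2)^k = 4^{k+1} + 4·(-2)^k − 6·(-2)^k = 4^{k+1} − 2·(-2)^k = 4^{k+1} + (-2)^{k+1}.
So the formula holds for k+1, and by induction L_n = 4^n + (-2)^n for all n ≥ 0.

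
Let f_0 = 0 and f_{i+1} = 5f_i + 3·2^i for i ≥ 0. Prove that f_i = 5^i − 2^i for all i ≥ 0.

Base case: f_0 = 0, and 5^0 − 2^0 = 1 − 1 = 0.
Assume f_j = 5^j − 2^j for some j ≥ 0.
Then f_{j+1} = 5f_j + 3·2^j = 5·(5^j − 2^j) + 3·2^j = 5^{j+1} − 5·2^j + 3·2^j = 5^{j+1} − 2·2^j = 5^{j+1} − 2^{j+1}.
So the formula holds for j+1, and by induction f_i = 5^i − 2^i for all i ≥ 0.

f_i = 5^i − 2^i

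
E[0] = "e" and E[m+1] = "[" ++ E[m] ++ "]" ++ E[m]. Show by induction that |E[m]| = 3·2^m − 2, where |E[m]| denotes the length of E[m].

Base case: |E[0]| = 1, and 3·2^0 − 2 = 1.
Assume |E[j]| = 3·2^j − 2.
Then |E[j+1]| = 1 + |E[j]| + 1 + |E[j]| = 2|E[j]| + 2 = 2(3·2^j − 2) + 2 = 3·2^{j+1} − 4 + 2 = 3·2^{j+1} − 2.
By induction, |E[m]| = 3·2^m − 2 for all m ≥ 0.

|E[m]| = 3·2^m − 2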